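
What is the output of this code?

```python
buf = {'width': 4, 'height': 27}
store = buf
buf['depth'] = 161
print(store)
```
{'width': 4, 'height': 27, 'depth': 161}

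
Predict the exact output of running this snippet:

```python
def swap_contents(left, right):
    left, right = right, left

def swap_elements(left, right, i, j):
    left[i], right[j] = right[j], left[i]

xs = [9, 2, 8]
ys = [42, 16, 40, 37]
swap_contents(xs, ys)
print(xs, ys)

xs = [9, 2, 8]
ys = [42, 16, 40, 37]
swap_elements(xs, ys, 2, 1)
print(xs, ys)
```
[9, 2, 8] [42, 16, 40, 37]
[9, 2, 16] [42, 8, 40, 37]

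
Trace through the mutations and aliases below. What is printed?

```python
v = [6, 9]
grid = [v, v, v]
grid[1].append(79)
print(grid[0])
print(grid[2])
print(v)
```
[6, 9, 79]
[6, 9, 79]
[6, 9, 79]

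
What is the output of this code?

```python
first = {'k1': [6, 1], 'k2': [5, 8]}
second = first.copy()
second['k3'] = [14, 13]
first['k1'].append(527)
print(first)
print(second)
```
{'k1': [6, 1, 527], 'k2': [5, 8]}
{'k1': [6, 1, 527], 'k2': [5, 8], 'k3': [14, 13]}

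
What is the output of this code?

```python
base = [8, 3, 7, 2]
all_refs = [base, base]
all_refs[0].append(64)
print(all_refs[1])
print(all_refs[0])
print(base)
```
[8, 3, 7, 2, 64]
[8, 3, 7, 2, 64]
[8, 3, 7, 2, 64]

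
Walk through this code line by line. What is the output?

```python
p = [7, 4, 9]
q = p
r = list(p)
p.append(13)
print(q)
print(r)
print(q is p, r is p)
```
[7, 4, 9, 13]
[7, 4, 9]
True False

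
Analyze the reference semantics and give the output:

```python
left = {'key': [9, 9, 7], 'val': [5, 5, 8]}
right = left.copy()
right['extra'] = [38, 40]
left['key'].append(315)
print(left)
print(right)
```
{'key': [9, 9, 7, 315], 'val': [5, 5, 8]}
{'key': [9, 9, 7, 315], 'val': [5, 5, 8], 'extra': [38, 40]}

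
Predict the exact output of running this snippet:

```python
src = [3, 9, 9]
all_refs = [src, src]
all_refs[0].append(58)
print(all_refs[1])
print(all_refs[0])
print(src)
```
[3, 9, 9, 58]
[3, 9, 9, 58]
[3, 9, 9, 58]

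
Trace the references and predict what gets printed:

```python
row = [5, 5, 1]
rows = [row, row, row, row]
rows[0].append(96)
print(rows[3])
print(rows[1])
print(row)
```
[5, 5, 1, 96]
[5, 5, 1, 96]
[5, 5, 1, 96]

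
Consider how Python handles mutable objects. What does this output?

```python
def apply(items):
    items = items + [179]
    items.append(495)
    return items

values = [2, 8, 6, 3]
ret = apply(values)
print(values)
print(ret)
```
[2, 8, 6, 3]
[2, 8, 6, 3, 179, 495]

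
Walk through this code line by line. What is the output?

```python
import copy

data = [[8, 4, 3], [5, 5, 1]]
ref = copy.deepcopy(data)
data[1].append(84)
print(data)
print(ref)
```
[[8, 4, 3], [5, 5, 1, 84]]
[[8, 4, 3], [5, 5, 1]]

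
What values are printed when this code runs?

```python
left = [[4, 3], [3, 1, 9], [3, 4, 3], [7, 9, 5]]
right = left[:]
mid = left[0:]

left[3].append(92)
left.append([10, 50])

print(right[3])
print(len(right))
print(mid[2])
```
[7, 9, 5, 92]
4
[3, 4, 3]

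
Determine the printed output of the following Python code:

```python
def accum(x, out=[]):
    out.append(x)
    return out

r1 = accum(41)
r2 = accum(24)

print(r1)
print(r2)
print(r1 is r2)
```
[41, 24]
[41, 24]
True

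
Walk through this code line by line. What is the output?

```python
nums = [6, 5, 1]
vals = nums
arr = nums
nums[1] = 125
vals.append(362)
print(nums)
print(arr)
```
[6, 125, 1, 362]
[6, 125, 1, 362]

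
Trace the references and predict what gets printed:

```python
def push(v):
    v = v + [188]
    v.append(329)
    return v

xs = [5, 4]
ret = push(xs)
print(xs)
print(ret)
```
[5, 4]
[5, 4, 188, 329]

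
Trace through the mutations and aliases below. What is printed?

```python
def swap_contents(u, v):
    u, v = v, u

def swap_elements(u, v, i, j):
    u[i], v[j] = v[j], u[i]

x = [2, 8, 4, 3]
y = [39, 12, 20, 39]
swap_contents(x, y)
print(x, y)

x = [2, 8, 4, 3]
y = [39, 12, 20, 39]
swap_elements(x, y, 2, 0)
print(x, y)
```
[2, 8, 4, 3] [39, 12, 20, 39]
[2, 8, 39, 3] [4, 12, 20, 39]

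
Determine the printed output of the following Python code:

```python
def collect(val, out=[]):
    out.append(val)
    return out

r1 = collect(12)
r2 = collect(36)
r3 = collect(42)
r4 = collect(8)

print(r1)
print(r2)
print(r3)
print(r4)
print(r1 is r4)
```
[12, 36, 42, 8]
[12, 36, 42, 8]
[12, 36, 42, 8]
[12, 36, 42, 8]
True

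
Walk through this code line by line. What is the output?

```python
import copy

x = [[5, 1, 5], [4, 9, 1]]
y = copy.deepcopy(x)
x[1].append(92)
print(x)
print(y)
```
[[5, 1, 5], [4, 9, 1, 92]]
[[5, 1, 5], [4, 9, 1]]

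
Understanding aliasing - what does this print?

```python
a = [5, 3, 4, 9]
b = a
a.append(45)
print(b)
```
[5, 3, 4, 9, 45]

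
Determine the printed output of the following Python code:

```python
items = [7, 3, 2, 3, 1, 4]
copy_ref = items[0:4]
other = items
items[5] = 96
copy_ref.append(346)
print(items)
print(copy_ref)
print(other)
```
[7, 3, 2, 3, 1, 96]
[7, 3, 2, 3, 346]
[7, 3, 2, 3, 1, 96]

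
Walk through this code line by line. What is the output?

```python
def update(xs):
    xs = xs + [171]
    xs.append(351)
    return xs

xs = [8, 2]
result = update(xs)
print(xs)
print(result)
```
[8, 2]
[8, 2, 171, 351]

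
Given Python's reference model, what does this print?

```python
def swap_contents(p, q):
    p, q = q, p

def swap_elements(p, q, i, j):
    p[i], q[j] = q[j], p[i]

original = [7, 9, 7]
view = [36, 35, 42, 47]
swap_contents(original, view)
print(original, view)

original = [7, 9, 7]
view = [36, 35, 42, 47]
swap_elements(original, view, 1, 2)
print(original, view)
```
[7, 9, 7] [36, 35, 42, 47]
[7, 42, 7] [36, 35, 9, 47]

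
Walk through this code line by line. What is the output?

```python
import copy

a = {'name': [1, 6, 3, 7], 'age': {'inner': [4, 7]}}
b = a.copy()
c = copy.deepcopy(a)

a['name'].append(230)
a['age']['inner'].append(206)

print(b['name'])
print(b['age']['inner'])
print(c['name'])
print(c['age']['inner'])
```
[1, 6, 3, 7, 230]
[4, 7, 206]
[1, 6, 3, 7]
[4, 7]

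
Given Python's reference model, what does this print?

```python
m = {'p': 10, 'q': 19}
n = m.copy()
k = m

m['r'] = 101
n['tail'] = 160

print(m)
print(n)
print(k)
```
{'p': 10, 'q': 19, 'r': 101}
{'p': 10, 'q': 19, 'tail': 160}
{'p': 10, 'q': 19, 'r': 101}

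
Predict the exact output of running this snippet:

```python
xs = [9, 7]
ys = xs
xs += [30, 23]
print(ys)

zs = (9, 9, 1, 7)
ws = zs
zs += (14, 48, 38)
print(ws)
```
[9, 7, 30, 23]
(9, 9, 1, 7)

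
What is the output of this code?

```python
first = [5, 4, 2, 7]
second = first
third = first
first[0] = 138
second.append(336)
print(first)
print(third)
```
[138, 4, 2, 7, 336]
[138, 4, 2, 7, 336]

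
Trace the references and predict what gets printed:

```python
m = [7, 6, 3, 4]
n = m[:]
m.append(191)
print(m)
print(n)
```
[7, 6, 3, 4, 191]
[7, 6, 3, 4]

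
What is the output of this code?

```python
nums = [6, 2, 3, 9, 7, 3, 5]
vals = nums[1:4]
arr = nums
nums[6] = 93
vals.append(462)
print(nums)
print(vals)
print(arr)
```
[6, 2, 3, 9, 7, 3, 93]
[2, 3, 9, 462]
[6, 2, 3, 9, 7, 3, 93]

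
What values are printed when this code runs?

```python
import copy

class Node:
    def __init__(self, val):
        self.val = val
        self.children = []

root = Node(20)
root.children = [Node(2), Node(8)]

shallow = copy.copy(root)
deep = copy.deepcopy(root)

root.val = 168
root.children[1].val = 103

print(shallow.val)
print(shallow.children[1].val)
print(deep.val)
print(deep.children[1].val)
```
20
103
20
8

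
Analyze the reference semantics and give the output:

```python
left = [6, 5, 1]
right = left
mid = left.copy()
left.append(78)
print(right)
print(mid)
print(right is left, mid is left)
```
[6, 5, 1, 78]
[6, 5, 1]
True False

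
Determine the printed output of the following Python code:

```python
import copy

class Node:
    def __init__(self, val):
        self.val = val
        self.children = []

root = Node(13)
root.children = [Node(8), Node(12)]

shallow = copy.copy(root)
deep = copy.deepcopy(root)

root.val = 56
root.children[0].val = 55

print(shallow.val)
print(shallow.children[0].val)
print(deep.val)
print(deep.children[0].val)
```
13
55
13
8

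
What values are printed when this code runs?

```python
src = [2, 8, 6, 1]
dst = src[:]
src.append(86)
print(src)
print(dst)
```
[2, 8, 6, 1, 86]
[2, 8, 6, 1]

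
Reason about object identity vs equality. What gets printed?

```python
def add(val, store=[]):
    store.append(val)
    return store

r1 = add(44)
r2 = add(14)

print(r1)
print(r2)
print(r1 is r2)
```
[44, 14]
[44, 14]
True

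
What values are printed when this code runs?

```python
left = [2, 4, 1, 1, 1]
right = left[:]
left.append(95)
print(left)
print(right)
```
[2, 4, 1, 1, 1, 95]
[2, 4, 1, 1, 1]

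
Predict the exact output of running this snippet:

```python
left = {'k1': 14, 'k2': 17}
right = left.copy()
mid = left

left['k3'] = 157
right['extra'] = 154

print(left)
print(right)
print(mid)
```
{'k1': 14, 'k2': 17, 'k3': 157}
{'k1': 14, 'k2': 17, 'extra': 154}
{'k1': 14, 'k2': 17, 'k3': 157}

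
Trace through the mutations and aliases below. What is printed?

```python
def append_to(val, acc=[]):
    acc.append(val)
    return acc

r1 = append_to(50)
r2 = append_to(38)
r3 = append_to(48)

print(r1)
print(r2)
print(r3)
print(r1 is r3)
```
[50, 38, 48]
[50, 38, 48]
[50, 38, 48]
True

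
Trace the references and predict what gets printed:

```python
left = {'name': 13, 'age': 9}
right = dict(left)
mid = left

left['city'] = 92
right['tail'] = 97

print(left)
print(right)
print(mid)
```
{'name': 13, 'age': 9, 'city': 92}
{'name': 13, 'age': 9, 'tail': 97}
{'name': 13, 'age': 9, 'city': 92}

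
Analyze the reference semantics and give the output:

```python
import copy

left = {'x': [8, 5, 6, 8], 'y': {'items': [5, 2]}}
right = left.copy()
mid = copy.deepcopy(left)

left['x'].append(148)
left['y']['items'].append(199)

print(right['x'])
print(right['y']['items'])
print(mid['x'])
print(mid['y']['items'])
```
[8, 5, 6, 8, 148]
[5, 2, 199]
[8, 5, 6, 8]
[5, 2]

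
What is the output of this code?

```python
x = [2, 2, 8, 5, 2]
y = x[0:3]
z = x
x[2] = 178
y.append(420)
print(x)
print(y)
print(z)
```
[2, 2, 178, 5, 2]
[2, 2, 8, 420]
[2, 2, 178, 5, 2]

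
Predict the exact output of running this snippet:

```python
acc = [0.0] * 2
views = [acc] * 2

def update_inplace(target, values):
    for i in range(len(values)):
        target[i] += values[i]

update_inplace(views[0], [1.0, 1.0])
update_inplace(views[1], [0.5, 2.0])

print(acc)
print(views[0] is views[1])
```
[1.5, 3.0]
True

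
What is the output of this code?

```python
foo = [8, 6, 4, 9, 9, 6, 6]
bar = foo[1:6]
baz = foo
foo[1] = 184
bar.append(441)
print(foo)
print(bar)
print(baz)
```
[8, 184, 4, 9, 9, 6, 6]
[6, 4, 9, 9, 6, 441]
[8, 184, 4, 9, 9, 6, 6]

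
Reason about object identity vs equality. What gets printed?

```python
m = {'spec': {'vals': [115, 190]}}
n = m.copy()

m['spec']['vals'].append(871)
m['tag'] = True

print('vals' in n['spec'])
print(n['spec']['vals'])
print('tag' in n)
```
True
[115, 190, 871]
False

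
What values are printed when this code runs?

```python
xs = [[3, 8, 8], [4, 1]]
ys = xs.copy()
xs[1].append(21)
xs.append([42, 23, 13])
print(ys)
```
[[3, 8, 8], [4, 1, 21]]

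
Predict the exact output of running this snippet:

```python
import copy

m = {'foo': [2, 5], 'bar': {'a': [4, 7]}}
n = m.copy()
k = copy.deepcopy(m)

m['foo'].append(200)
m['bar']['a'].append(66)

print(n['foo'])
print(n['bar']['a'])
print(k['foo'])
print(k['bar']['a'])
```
[2, 5, 200]
[4, 7, 66]
[2, 5]
[4, 7]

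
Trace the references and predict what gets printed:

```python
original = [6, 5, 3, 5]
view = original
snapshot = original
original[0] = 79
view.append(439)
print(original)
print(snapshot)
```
[79, 5, 3, 5, 439]
[79, 5, 3, 5, 439]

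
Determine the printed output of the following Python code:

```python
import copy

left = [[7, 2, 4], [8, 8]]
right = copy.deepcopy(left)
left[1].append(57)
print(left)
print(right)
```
[[7, 2, 4], [8, 8, 57]]
[[7, 2, 4], [8, 8]]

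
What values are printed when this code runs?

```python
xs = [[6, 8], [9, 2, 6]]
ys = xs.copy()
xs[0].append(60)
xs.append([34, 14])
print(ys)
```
[[6, 8, 60], [9, 2, 6]]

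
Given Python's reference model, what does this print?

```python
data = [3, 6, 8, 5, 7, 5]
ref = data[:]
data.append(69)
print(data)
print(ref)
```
[3, 6, 8, 5, 7, 5, 69]
[3, 6, 8, 5, 7, 5]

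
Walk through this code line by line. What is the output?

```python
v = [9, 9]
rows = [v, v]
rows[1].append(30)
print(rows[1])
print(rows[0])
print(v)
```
[9, 9, 30]
[9, 9, 30]
[9, 9, 30]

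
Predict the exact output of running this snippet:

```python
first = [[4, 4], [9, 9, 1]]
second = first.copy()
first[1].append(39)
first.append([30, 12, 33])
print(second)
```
[[4, 4], [9, 9, 1, 39]]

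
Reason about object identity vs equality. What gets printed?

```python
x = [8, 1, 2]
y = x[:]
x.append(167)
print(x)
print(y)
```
[8, 1, 2, 167]
[8, 1, 2]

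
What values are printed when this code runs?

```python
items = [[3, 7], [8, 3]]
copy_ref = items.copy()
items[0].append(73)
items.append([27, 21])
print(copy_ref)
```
[[3, 7, 73], [8, 3]]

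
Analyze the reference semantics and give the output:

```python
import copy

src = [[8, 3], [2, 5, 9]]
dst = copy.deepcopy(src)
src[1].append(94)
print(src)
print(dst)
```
[[8, 3], [2, 5, 9, 94]]
[[8, 3], [2, 5, 9]]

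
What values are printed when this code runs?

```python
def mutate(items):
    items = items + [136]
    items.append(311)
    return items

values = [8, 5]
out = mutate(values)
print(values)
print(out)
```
[8, 5]
[8, 5, 136, 311]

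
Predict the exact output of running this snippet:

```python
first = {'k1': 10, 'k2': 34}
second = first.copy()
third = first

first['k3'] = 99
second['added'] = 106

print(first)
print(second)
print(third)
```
{'k1': 10, 'k2': 34, 'k3': 99}
{'k1': 10, 'k2': 34, 'added': 106}
{'k1': 10, 'k2': 34, 'k3': 99}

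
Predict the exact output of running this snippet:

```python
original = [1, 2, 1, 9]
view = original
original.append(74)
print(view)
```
[1, 2, 1, 9, 74]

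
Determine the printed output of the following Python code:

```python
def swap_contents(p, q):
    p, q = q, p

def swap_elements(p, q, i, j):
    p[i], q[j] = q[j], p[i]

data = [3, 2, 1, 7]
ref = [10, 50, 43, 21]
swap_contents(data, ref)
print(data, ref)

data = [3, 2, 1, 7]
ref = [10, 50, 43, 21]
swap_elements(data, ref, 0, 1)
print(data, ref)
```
[3, 2, 1, 7] [10, 50, 43, 21]
[50, 2, 1, 7] [10, 3, 43, 21]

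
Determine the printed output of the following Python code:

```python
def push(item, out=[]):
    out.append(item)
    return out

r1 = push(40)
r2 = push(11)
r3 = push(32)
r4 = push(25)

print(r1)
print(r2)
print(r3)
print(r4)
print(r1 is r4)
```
[40, 11, 32, 25]
[40, 11, 32, 25]
[40, 11, 32, 25]
[40, 11, 32, 25]
True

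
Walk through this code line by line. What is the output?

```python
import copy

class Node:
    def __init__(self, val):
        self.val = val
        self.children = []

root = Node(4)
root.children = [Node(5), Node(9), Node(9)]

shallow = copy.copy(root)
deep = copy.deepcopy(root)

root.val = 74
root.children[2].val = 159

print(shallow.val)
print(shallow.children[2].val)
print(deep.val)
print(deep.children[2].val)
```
4
159
4
9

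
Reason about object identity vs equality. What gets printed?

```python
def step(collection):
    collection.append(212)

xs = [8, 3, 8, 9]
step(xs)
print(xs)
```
[8, 3, 8, 9, 212]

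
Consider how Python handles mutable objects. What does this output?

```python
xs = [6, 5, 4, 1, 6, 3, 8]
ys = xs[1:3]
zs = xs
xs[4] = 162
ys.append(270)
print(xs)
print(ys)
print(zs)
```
[6, 5, 4, 1, 162, 3, 8]
[5, 4, 270]
[6, 5, 4, 1, 162, 3, 8]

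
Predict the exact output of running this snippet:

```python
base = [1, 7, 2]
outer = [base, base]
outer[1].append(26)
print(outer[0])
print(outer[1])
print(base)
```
[1, 7, 2, 26]
[1, 7, 2, 26]
[1, 7, 2, 26]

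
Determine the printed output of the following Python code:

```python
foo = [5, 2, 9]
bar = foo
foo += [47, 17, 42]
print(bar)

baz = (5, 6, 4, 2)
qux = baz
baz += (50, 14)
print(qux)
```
[5, 2, 9, 47, 17, 42]
(5, 6, 4, 2)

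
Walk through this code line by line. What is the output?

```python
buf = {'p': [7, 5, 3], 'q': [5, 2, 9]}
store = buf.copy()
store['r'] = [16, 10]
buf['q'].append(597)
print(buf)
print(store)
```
{'p': [7, 5, 3], 'q': [5, 2, 9, 597]}
{'p': [7, 5, 3], 'q': [5, 2, 9, 597], 'r': [16, 10]}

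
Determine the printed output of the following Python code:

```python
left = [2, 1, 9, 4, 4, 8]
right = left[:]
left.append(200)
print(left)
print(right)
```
[2, 1, 9, 4, 4, 8, 200]
[2, 1, 9, 4, 4, 8]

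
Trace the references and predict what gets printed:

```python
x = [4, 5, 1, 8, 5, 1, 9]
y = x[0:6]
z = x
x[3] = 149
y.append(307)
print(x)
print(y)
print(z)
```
[4, 5, 1, 149, 5, 1, 9]
[4, 5, 1, 8, 5, 1, 307]
[4, 5, 1, 149, 5, 1, 9]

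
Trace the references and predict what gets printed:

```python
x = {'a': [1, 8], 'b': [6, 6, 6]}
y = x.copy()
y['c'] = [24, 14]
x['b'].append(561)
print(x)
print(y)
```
{'a': [1, 8], 'b': [6, 6, 6, 561]}
{'a': [1, 8], 'b': [6, 6, 6, 561], 'c': [24, 14]}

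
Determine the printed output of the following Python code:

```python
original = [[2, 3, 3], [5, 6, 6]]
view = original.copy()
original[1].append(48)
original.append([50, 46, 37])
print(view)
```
[[2, 3, 3], [5, 6, 6, 48]]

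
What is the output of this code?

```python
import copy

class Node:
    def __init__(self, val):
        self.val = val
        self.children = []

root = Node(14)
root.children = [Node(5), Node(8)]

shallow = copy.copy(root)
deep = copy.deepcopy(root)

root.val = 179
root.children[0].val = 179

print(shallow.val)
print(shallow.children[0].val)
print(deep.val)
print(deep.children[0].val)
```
14
179
14
5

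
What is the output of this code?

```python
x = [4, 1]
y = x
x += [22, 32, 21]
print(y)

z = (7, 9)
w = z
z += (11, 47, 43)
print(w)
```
[4, 1, 22, 32, 21]
(7, 9)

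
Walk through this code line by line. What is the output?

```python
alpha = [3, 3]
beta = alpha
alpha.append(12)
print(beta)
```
[3, 3, 12]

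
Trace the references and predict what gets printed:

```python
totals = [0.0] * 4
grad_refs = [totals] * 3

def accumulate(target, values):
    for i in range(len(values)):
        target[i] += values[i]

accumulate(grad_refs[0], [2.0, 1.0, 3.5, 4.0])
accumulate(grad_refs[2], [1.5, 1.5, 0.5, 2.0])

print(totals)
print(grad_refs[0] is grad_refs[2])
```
[3.5, 2.5, 4.0, 6.0]
True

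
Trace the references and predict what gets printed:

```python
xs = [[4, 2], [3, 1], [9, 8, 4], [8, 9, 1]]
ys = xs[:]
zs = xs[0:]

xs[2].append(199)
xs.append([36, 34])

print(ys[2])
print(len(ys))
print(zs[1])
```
[9, 8, 4, 199]
4
[3, 1]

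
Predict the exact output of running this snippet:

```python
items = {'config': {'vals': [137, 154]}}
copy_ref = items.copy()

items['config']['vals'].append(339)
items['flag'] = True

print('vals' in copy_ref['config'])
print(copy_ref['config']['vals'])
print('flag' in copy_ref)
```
True
[137, 154, 339]
False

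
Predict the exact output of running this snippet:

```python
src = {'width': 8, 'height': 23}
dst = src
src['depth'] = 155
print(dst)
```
{'width': 8, 'height': 23, 'depth': 155}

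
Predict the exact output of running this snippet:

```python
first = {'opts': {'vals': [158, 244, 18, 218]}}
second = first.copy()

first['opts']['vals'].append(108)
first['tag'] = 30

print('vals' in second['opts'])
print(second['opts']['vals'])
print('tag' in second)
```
True
[158, 244, 18, 218, 108]
False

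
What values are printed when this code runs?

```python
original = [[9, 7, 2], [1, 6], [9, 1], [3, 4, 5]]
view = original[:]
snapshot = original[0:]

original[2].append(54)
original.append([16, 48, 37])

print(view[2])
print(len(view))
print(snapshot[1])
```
[9, 1, 54]
4
[1, 6]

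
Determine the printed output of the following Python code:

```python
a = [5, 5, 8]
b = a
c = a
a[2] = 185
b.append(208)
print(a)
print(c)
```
[5, 5, 185, 208]
[5, 5, 185, 208]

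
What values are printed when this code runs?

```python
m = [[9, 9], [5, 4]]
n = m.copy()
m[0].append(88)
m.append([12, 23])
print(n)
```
[[9, 9, 88], [5, 4]]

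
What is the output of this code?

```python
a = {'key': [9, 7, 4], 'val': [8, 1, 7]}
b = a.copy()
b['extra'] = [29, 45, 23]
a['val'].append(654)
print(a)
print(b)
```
{'key': [9, 7, 4], 'val': [8, 1, 7, 654]}
{'key': [9, 7, 4], 'val': [8, 1, 7, 654], 'extra': [29, 45, 23]}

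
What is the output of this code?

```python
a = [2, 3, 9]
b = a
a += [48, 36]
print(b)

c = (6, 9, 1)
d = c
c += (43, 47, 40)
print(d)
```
[2, 3, 9, 48, 36]
(6, 9, 1)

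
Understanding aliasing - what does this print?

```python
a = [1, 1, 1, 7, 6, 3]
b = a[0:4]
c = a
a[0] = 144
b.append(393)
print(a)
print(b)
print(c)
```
[144, 1, 1, 7, 6, 3]
[1, 1, 1, 7, 393]
[144, 1, 1, 7, 6, 3]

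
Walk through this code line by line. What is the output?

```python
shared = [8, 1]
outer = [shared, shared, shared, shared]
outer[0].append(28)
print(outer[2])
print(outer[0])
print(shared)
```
[8, 1, 28]
[8, 1, 28]
[8, 1, 28]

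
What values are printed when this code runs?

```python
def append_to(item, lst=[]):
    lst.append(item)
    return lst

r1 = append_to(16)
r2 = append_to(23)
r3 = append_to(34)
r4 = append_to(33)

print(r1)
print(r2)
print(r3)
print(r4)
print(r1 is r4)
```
[16, 23, 34, 33]
[16, 23, 34, 33]
[16, 23, 34, 33]
[16, 23, 34, 33]
True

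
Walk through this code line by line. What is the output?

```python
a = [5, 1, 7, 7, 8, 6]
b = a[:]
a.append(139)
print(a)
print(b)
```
[5, 1, 7, 7, 8, 6, 139]
[5, 1, 7, 7, 8, 6]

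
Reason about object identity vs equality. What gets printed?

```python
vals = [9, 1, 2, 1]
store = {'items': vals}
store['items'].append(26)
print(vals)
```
[9, 1, 2, 1, 26]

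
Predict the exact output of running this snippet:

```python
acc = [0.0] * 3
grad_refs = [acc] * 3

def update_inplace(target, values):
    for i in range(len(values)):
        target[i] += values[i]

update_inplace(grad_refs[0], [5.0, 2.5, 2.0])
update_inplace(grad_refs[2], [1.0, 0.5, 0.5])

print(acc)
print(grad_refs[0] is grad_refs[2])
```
[6.0, 3.0, 2.5]
True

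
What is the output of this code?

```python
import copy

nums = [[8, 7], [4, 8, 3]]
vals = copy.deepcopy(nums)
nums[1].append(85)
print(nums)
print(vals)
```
[[8, 7], [4, 8, 3, 85]]
[[8, 7], [4, 8, 3]]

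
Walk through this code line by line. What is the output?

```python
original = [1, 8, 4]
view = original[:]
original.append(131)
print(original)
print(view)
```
[1, 8, 4, 131]
[1, 8, 4]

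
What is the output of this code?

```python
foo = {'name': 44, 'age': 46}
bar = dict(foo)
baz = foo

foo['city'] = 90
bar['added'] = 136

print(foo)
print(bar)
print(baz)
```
{'name': 44, 'age': 46, 'city': 90}
{'name': 44, 'age': 46, 'added': 136}
{'name': 44, 'age': 46, 'city': 90}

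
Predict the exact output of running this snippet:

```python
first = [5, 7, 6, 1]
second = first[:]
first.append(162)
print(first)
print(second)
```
[5, 7, 6, 1, 162]
[5, 7, 6, 1]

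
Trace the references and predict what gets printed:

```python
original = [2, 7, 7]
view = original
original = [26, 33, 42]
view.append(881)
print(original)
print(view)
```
[26, 33, 42]
[2, 7, 7, 881]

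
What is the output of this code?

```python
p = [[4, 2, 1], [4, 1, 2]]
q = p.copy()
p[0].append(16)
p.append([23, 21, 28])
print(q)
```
[[4, 2, 1, 16], [4, 1, 2]]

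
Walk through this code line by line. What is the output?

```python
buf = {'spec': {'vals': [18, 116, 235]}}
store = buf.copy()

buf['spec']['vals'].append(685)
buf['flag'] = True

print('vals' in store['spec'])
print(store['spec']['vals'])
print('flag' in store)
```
True
[18, 116, 235, 685]
False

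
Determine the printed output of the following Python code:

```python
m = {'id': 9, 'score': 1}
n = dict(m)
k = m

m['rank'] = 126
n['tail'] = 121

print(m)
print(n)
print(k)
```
{'id': 9, 'score': 1, 'rank': 126}
{'id': 9, 'score': 1, 'tail': 121}
{'id': 9, 'score': 1, 'rank': 126}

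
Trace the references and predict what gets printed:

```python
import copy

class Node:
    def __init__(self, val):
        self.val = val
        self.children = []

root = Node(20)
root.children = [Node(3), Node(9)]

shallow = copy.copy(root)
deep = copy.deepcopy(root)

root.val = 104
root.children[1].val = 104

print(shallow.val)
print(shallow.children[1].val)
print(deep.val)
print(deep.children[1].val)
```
20
104
20
9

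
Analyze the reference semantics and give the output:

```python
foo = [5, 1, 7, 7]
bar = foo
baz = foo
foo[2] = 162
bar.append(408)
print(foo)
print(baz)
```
[5, 1, 162, 7, 408]
[5, 1, 162, 7, 408]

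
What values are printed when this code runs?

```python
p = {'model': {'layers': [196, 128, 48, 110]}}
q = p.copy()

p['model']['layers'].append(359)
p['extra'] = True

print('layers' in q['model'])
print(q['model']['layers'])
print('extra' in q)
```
True
[196, 128, 48, 110, 359]
False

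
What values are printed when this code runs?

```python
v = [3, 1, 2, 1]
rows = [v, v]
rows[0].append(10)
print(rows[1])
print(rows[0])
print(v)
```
[3, 1, 2, 1, 10]
[3, 1, 2, 1, 10]
[3, 1, 2, 1, 10]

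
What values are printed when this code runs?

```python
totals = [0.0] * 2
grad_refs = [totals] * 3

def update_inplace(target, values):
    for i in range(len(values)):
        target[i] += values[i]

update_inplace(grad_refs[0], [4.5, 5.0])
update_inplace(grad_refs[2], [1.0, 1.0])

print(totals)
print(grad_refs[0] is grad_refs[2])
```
[5.5, 6.0]
True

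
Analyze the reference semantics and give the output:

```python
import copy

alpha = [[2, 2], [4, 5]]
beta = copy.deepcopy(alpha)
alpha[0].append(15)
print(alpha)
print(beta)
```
[[2, 2, 15], [4, 5]]
[[2, 2], [4, 5]]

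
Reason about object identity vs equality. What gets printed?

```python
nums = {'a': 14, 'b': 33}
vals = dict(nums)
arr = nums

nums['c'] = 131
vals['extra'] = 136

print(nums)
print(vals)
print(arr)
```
{'a': 14, 'b': 33, 'c': 131}
{'a': 14, 'b': 33, 'extra': 136}
{'a': 14, 'b': 33, 'c': 131}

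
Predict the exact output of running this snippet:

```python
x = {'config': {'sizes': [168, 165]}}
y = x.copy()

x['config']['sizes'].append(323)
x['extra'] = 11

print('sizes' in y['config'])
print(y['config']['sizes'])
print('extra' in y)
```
True
[168, 165, 323]
False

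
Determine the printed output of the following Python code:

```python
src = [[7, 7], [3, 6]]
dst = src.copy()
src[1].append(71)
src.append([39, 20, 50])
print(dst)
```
[[7, 7], [3, 6, 71]]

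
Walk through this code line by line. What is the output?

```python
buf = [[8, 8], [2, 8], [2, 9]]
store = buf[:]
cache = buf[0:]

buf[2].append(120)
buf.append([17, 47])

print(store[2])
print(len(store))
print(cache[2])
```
[2, 9, 120]
3
[2, 9, 120]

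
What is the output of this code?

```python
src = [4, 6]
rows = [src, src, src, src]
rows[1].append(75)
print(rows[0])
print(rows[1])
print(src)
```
[4, 6, 75]
[4, 6, 75]
[4, 6, 75]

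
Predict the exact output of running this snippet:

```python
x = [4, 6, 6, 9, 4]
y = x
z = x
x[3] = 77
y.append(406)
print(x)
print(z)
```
[4, 6, 6, 77, 4, 406]
[4, 6, 6, 77, 4, 406]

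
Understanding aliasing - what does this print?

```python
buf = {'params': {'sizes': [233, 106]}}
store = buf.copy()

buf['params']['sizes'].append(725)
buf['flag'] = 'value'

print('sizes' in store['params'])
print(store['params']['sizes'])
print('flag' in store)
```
True
[233, 106, 725]
False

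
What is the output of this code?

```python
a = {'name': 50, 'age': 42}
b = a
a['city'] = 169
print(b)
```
{'name': 50, 'age': 42, 'city': 169}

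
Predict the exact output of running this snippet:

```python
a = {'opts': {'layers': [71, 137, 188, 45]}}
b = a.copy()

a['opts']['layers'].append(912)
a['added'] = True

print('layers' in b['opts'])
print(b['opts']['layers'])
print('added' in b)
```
True
[71, 137, 188, 45, 912]
False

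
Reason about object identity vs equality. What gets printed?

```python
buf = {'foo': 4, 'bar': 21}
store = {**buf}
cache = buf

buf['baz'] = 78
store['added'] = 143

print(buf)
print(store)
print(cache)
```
{'foo': 4, 'bar': 21, 'baz': 78}
{'foo': 4, 'bar': 21, 'added': 143}
{'foo': 4, 'bar': 21, 'baz': 78}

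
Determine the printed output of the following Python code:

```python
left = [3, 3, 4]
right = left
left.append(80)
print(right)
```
[3, 3, 4, 80]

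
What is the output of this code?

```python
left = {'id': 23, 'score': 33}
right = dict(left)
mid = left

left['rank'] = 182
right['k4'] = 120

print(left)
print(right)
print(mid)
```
{'id': 23, 'score': 33, 'rank': 182}
{'id': 23, 'score': 33, 'k4': 120}
{'id': 23, 'score': 33, 'rank': 182}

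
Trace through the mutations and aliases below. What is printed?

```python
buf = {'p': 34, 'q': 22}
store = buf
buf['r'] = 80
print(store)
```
{'p': 34, 'q': 22, 'r': 80}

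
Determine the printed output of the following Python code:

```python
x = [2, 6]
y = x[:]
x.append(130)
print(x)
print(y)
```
[2, 6, 130]
[2, 6]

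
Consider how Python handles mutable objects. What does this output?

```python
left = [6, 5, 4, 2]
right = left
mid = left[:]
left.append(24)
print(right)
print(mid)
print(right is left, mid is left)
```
[6, 5, 4, 2, 24]
[6, 5, 4, 2]
True False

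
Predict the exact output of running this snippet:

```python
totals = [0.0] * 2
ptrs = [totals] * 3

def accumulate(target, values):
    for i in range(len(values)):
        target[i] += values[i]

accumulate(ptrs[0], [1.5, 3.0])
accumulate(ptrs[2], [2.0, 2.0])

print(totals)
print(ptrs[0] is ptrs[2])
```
[3.5, 5.0]
True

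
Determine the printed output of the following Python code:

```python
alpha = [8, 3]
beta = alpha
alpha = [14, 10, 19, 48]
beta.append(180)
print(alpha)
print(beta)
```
[14, 10, 19, 48]
[8, 3, 180]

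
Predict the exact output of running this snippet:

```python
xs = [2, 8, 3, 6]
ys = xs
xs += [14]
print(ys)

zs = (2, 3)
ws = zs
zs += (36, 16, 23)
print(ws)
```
[2, 8, 3, 6, 14]
(2, 3)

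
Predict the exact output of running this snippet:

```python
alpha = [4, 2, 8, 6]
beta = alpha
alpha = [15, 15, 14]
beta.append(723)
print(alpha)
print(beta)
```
[15, 15, 14]
[4, 2, 8, 6, 723]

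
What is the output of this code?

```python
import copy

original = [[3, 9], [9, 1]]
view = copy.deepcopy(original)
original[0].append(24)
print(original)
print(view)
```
[[3, 9, 24], [9, 1]]
[[3, 9], [9, 1]]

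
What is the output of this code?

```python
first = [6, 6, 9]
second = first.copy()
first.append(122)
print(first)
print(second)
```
[6, 6, 9, 122]
[6, 6, 9]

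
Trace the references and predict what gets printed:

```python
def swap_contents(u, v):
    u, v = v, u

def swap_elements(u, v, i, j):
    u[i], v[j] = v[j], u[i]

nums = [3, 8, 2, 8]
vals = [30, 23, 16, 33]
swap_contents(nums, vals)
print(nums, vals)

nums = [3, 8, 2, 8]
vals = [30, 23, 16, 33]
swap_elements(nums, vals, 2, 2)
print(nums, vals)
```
[3, 8, 2, 8] [30, 23, 16, 33]
[3, 8, 16, 8] [30, 23, 2, 33]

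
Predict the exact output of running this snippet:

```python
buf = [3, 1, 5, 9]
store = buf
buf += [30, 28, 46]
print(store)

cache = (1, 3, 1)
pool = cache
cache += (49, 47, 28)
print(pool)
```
[3, 1, 5, 9, 30, 28, 46]
(1, 3, 1)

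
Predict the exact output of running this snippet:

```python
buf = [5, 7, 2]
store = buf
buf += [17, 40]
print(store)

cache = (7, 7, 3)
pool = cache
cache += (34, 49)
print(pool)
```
[5, 7, 2, 17, 40]
(7, 7, 3)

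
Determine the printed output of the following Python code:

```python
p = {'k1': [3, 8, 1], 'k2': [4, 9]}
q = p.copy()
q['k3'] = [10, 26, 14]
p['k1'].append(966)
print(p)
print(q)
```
{'k1': [3, 8, 1, 966], 'k2': [4, 9]}
{'k1': [3, 8, 1, 966], 'k2': [4, 9], 'k3': [10, 26, 14]}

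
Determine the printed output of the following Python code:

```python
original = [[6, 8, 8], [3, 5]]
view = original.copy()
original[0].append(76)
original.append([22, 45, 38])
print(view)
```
[[6, 8, 8, 76], [3, 5]]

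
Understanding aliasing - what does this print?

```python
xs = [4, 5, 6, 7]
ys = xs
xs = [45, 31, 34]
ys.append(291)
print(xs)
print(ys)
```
[45, 31, 34]
[4, 5, 6, 7, 291]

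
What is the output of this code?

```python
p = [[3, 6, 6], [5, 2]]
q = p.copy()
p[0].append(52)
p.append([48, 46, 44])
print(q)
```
[[3, 6, 6, 52], [5, 2]]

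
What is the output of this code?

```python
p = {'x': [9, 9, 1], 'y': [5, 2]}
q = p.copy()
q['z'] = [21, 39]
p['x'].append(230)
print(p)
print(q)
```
{'x': [9, 9, 1, 230], 'y': [5, 2]}
{'x': [9, 9, 1, 230], 'y': [5, 2], 'z': [21, 39]}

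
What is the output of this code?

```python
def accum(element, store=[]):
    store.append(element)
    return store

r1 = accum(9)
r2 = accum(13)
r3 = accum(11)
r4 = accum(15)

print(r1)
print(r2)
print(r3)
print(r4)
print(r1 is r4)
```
[9, 13, 11, 15]
[9, 13, 11, 15]
[9, 13, 11, 15]
[9, 13, 11, 15]
True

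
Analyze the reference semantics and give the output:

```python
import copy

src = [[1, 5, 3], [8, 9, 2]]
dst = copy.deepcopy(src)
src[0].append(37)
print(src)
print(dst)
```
[[1, 5, 3, 37], [8, 9, 2]]
[[1, 5, 3], [8, 9, 2]]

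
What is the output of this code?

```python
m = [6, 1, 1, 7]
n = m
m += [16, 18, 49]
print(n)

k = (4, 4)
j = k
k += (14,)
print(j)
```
[6, 1, 1, 7, 16, 18, 49]
(4, 4)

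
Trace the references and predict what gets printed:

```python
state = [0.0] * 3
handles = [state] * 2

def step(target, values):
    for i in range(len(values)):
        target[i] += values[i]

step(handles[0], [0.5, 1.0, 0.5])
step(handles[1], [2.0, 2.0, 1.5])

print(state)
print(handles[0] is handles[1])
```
[2.5, 3.0, 2.0]
True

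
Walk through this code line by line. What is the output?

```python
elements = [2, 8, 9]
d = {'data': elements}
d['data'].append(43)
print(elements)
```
[2, 8, 9, 43]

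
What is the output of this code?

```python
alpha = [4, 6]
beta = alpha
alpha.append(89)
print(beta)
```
[4, 6, 89]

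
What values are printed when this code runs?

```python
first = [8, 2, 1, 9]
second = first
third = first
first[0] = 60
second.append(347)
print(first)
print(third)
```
[60, 2, 1, 9, 347]
[60, 2, 1, 9, 347]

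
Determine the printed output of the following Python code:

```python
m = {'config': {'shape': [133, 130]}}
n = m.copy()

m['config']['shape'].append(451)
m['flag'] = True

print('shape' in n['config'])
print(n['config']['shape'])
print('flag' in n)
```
True
[133, 130, 451]
False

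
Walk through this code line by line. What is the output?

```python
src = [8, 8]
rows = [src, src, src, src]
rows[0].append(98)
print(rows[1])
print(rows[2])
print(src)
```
[8, 8, 98]
[8, 8, 98]
[8, 8, 98]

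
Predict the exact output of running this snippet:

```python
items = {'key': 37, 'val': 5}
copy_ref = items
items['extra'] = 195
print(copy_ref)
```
{'key': 37, 'val': 5, 'extra': 195}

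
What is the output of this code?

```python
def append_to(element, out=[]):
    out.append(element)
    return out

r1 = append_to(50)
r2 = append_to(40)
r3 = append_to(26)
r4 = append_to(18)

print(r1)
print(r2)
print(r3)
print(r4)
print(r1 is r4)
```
[50, 40, 26, 18]
[50, 40, 26, 18]
[50, 40, 26, 18]
[50, 40, 26, 18]
True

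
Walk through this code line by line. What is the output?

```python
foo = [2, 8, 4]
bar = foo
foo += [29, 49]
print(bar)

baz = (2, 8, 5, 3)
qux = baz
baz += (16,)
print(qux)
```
[2, 8, 4, 29, 49]
(2, 8, 5, 3)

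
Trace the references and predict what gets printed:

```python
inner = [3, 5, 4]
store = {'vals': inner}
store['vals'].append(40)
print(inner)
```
[3, 5, 4, 40]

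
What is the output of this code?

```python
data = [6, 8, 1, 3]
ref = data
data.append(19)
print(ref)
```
[6, 8, 1, 3, 19]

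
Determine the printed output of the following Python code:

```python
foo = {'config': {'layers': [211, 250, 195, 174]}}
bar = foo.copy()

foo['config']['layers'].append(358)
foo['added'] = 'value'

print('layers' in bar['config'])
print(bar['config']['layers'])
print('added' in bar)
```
True
[211, 250, 195, 174, 358]
False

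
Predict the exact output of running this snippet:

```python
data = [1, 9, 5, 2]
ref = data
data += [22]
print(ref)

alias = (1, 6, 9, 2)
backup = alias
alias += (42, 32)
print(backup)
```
[1, 9, 5, 2, 22]
(1, 6, 9, 2)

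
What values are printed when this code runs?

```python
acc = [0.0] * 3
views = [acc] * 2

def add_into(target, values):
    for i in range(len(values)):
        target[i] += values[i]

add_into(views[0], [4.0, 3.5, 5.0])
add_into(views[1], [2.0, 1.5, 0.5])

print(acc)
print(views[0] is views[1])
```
[6.0, 5.0, 5.5]
True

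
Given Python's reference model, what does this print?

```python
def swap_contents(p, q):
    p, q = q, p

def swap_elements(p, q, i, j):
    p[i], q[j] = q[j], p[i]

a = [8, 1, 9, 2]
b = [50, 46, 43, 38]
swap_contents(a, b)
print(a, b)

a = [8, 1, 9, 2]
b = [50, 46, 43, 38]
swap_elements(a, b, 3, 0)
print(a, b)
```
[8, 1, 9, 2] [50, 46, 43, 38]
[8, 1, 9, 50] [2, 46, 43, 38]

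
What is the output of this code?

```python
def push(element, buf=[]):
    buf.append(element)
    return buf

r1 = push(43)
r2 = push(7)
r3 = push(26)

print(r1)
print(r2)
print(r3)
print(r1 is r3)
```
[43, 7, 26]
[43, 7, 26]
[43, 7, 26]
True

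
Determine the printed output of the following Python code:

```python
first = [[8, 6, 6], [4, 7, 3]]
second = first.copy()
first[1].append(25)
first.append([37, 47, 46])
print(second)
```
[[8, 6, 6], [4, 7, 3, 25]]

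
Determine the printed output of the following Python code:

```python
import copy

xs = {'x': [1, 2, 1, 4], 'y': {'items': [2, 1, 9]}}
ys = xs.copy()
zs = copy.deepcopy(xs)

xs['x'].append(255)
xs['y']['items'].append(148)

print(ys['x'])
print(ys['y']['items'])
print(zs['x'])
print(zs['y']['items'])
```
[1, 2, 1, 4, 255]
[2, 1, 9, 148]
[1, 2, 1, 4]
[2, 1, 9]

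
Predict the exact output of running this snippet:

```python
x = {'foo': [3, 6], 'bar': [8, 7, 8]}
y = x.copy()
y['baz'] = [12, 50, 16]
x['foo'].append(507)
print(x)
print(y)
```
{'foo': [3, 6, 507], 'bar': [8, 7, 8]}
{'foo': [3, 6, 507], 'bar': [8, 7, 8], 'baz': [12, 50, 16]}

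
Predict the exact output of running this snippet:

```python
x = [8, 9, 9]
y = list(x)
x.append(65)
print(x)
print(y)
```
[8, 9, 9, 65]
[8, 9, 9]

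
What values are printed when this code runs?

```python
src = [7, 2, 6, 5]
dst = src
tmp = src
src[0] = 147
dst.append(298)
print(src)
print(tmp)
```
[147, 2, 6, 5, 298]
[147, 2, 6, 5, 298]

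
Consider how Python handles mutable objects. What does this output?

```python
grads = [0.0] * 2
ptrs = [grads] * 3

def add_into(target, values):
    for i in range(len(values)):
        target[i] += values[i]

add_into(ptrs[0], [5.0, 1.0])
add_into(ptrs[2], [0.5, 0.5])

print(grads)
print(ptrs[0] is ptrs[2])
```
[5.5, 1.5]
True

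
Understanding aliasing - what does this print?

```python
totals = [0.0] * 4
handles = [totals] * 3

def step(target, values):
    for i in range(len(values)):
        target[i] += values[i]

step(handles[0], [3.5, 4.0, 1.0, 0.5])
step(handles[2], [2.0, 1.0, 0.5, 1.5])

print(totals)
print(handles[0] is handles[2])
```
[5.5, 5.0, 1.5, 2.0]
True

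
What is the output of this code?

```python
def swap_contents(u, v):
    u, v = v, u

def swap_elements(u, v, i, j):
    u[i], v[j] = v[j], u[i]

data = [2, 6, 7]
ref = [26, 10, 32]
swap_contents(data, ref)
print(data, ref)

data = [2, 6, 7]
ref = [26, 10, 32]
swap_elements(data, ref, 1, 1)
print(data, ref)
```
[2, 6, 7] [26, 10, 32]
[2, 10, 7] [26, 6, 32]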